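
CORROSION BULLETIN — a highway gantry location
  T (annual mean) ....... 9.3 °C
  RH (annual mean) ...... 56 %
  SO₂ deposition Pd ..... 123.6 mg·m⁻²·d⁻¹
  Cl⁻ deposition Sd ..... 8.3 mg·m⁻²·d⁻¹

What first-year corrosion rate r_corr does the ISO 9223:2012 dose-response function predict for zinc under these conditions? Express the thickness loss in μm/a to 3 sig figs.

zinc: T≤10 °C ⇒ hinge +0.038·(9.3−10) = -0.0266
  sulphur-dioxide contribution → 1.375 μm/a
  chloride contribution → 0.2017 μm/a
  total first-year rate 1.577 μm/a

r_corr = 1.58 μm/a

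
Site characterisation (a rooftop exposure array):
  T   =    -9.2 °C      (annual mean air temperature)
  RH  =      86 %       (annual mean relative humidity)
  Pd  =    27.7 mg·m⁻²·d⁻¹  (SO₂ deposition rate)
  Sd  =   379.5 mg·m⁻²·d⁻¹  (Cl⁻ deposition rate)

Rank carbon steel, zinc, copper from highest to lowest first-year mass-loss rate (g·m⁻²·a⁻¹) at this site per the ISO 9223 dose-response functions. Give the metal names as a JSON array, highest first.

carbon steel: T≤10 °C ⇒ hinge +0.150·(-9.2−10) = -2.8800
  SO₂ term: 1.77·27.7^0.52·exp(0.02·86-2.8800) = 3.121
  Sd branch = 0.102·Sd^0.62·e^(0.033·RH+0.04·T) = 47.91 μm/a
  sum: 3.121 + 47.91 → r_corr = 51.03 μm/a
  mass loss = 51.03 μm/a × 7.85 g/cm³ = 400.6 g·m⁻²·a⁻¹
zinc: f(T) = +0.038·(T−10) [T≤10 °C] = -0.7296
  Pd branch = 0.0129·Pd^0.44·e^(0.046·RH+f) = 1.401 μm/a
  Sd branch = 0.0175·Sd^0.57·e^(0.008·RH+0.085·T) = 0.4703 μm/a
  r_corr = 1.401 + 0.4703 = 1.871 μm/a
  mass loss = 1.871 μm/a × 7.14 g/cm³ = 13.36 g·m⁻²·a⁻¹
copper: f(T) = +0.126·(T−10) [T≤10 °C] = -2.4192
  SO₂ term: 0.0053·27.7^0.26·exp(0.059·86-2.4192) = 0.1788
  Sd branch = 0.01025·Sd^0.27·e^(0.036·RH+0.049·T) = 0.7176 μm/a
  r_corr = 0.1788 + 0.7176 = 0.8964 μm/a
  mass loss = 0.8964 μm/a × 8.96 g/cm³ = 8.032 g·m⁻²·a⁻¹
Ordering by g·m⁻²·a⁻¹: carbon steel (401) > zinc (13.4) > copper (8.03)

["carbon steel", "zinc", "copper"]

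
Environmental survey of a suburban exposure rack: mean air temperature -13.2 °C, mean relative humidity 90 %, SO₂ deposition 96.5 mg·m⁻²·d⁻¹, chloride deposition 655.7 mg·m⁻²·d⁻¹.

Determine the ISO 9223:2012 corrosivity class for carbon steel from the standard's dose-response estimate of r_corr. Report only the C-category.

carbon steel: temperature factor f = +0.150·(-23.2) = -3.4800
  SO₂ term: 1.77·96.5^0.52·exp(0.02·90-3.4800) = 3.551
  Sd branch = 0.102·Sd^0.62·e^(0.033·RH+0.04·T) = 65.39 μm/a
  r_corr = 3.551 + 65.39 = 68.94 μm/a
68.9 μm/a falls in (50, 80] for carbon steel → category C4

C4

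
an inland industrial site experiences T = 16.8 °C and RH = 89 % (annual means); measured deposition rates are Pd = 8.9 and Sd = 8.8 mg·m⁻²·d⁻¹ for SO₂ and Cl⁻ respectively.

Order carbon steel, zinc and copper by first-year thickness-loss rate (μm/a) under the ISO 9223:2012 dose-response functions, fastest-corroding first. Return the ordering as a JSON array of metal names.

carbon steel: f(T) = -0.054·(T−10) [T>10 °C] = -0.3672
  sulphur-dioxide contribution → 22.66 μm/a
  chloride contribution → 14.51 μm/a
  total first-year rate 37.16 μm/a
zinc: f(T) = -0.071·(T−10) [T>10 °C] = -0.4828
  sulphur-dioxide contribution → 1.249 μm/a
  chloride contribution → 0.5138 μm/a
  total first-year rate 1.763 μm/a
copper: f(T) = -0.080·(T−10) [T>10 °C] = -0.5440
  sulphur-dioxide contribution → 1.036 μm/a
  chloride contribution → 1.034 μm/a
  ⇒ r_corr(copper) = 2.07 μm/a
Ordering by μm/a: carbon steel (37.2) > copper (2.07) > zinc (1.76)

["carbon steel", "copper", "zinc"]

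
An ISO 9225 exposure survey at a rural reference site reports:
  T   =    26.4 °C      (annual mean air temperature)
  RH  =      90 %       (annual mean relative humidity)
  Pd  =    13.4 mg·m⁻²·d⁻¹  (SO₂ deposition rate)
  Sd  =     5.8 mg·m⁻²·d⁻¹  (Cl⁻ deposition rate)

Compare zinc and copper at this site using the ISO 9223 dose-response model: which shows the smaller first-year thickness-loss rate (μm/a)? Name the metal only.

zinc

zinc: T>10 °C ⇒ hinge -0.071·(26.4−10) = -1.1644
  Pd branch = 0.0129·Pd^0.44·e^(0.046·RH+f) = 0.7921 μm/a
  Sd branch = 0.0175·Sd^0.57·e^(0.008·RH+0.085·T) = 0.9235 μm/a
  r_corr = 0.7921 + 0.9235 = 1.716 μm/a
copper: temperature factor f = -0.080·(16.4) = -1.3120
  Pd branch = 0.0053·Pd^0.26·e^(0.059·RH+f) = 0.5671 μm/a
  Sd branch = 0.01025·Sd^0.27·e^(0.036·RH+0.049·T) = 1.534 μm/a
  r_corr = 0.5671 + 1.534 = 2.101 μm/a
Ordering by μm/a: copper (2.1) > zinc (1.72)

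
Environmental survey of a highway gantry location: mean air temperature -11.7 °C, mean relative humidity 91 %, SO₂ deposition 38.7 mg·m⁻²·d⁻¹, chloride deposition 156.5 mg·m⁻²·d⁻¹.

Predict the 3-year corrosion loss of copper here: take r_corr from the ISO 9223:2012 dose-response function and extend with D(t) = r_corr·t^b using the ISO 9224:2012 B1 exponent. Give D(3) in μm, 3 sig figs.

D(3) = 1.64 μm

copper: temperature factor f = +0.126·(-21.7) = -2.7342
  SO₂ term: 0.0053·38.7^0.26·exp(0.059·91-2.7342) = 0.1911
  Cl⁻ term: 0.01025·156.5^0.27·exp(0.036·91+0.049·-11.7) = 0.5984
  r_corr = 0.1911 + 0.5984 = 0.7896 μm/a
Power-law: D(3) = r_corr · 3^0.667
  D(3) = 0.7896 × 3^0.667 = 0.7896 × 2.081 = 1.643 μm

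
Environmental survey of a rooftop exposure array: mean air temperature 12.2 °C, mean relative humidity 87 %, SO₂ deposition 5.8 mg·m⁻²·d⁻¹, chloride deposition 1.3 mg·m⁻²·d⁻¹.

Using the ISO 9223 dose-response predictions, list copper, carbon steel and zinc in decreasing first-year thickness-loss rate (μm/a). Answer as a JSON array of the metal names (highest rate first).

copper: f(T) = -0.080·(T−10) [T>10 °C] = -0.1760
  sulphur-dioxide contribution → 1.19 μm/a
  chloride contribution → 0.4585 μm/a
  ⇒ r_corr(copper) = 1.649 μm/a
carbon steel: f(T) = -0.054·(T−10) [T>10 °C] = -0.1188
  sulphur-dioxide contribution → 22.34 μm/a
  chloride contribution → 3.452 μm/a
  total first-year rate 25.79 μm/a
zinc: T>10 °C ⇒ hinge -0.071·(12.2−10) = -0.1562
  sulphur-dioxide contribution → 1.308 μm/a
  chloride contribution → 0.115 μm/a
  total first-year rate 1.423 μm/a
Ordering by μm/a: carbon steel (25.8) > copper (1.65) > zinc (1.42)

["carbon steel", "copper", "zinc"]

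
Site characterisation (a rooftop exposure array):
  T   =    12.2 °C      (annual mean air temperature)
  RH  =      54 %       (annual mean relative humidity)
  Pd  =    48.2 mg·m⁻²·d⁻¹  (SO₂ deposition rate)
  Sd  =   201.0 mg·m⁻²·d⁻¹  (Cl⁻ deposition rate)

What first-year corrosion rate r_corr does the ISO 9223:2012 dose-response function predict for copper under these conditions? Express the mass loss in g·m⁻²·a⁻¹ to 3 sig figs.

copper: temperature factor f = -0.080·(2.2) = -0.1760
  Pd branch = 0.0053·Pd^0.26·e^(0.059·RH+f) = 0.2945 μm/a
  Sd branch = 0.01025·Sd^0.27·e^(0.036·RH+0.049·T) = 0.5451 μm/a
  sum: 0.2945 + 0.5451 → r_corr = 0.8396 μm/a
Convert to mass loss: 0.8396 μm/a × 8.96 g/cm³ = 7.523 g·m⁻²·a⁻¹

r_corr = 7.52 g·m⁻²·a⁻¹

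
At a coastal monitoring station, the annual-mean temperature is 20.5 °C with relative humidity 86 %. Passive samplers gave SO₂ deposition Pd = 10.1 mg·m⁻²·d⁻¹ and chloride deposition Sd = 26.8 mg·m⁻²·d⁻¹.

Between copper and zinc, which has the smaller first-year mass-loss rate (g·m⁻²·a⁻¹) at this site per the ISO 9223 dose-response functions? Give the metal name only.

zinc

copper: T>10 °C ⇒ hinge -0.080·(20.5−10) = -0.8400
  Pd branch = 0.0053·Pd^0.26·e^(0.059·RH+f) = 0.6671 μm/a
  Cl⁻ term: 0.01025·26.8^0.27·exp(0.036·86+0.049·20.5) = 1.504
  r_corr = 0.6671 + 1.504 = 2.171 μm/a
  mass loss = 2.171 μm/a × 8.96 g/cm³ = 19.45 g·m⁻²·a⁻¹
zinc: T>10 °C ⇒ hinge -0.071·(20.5−10) = -0.7455
  Pd branch = 0.0129·Pd^0.44·e^(0.046·RH+f) = 0.8847 μm/a
  Cl⁻ term: 0.0175·26.8^0.57·exp(0.008·86+0.085·20.5) = 1.296
  r_corr = 0.8847 + 1.296 = 2.181 μm/a
  mass loss = 2.181 μm/a × 7.14 g/cm³ = 15.57 g·m⁻²·a⁻¹
Ordering by g·m⁻²·a⁻¹: copper (19.5) > zinc (15.6)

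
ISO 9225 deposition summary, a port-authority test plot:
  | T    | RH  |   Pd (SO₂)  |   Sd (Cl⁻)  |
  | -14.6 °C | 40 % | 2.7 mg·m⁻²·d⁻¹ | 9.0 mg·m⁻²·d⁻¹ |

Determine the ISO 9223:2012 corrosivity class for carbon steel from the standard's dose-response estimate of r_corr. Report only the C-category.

carbon steel: temperature factor f = +0.150·(-24.6) = -3.6900
  Pd branch = 1.77·Pd^0.52·e^(0.02·RH+f) = 0.1649 μm/a
  Cl⁻ term: 0.102·9.0^0.62·exp(0.033·40+0.04·-14.6) = 0.8315
  r_corr = 0.1649 + 0.8315 = 0.9964 μm/a
0.996 μm/a falls in (0, 1.3] for carbon steel → category C1

C1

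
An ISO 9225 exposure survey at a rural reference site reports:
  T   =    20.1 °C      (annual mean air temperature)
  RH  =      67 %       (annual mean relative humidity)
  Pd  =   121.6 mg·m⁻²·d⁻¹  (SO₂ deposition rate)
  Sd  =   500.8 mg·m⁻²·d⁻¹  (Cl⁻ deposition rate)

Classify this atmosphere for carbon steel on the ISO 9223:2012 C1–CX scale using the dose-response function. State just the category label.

carbon steel: temperature factor f = -0.054·(10.1) = -0.5454
  SO₂ term: 1.77·121.6^0.52·exp(0.02·67-0.5454) = 47.56
  Sd branch = 0.102·Sd^0.62·e^(0.033·RH+0.04·T) = 98.13 μm/a
  sum: 47.56 + 98.13 → r_corr = 145.7 μm/a
Category bounds: 80…200 μm/a bracket r_corr ⇒ C5

C5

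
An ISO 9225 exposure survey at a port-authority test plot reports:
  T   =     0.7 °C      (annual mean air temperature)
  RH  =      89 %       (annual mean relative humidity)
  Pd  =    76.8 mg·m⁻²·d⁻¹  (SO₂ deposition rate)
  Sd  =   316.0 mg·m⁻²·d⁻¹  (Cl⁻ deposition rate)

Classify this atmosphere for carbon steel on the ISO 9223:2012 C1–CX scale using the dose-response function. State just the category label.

carbon steel: temperature factor f = +0.150·(-9.3) = -1.3950
  Pd branch = 1.77·Pd^0.52·e^(0.02·RH+f) = 24.86 μm/a
  Sd branch = 0.102·Sd^0.62·e^(0.033·RH+0.04·T) = 70.16 μm/a
  r_corr = 24.86 + 70.16 = 95.02 μm/a
ISO 9223 Table 2 (carbon steel): 80 < 95 ≤ 200 μm/a ⇒ C5

C5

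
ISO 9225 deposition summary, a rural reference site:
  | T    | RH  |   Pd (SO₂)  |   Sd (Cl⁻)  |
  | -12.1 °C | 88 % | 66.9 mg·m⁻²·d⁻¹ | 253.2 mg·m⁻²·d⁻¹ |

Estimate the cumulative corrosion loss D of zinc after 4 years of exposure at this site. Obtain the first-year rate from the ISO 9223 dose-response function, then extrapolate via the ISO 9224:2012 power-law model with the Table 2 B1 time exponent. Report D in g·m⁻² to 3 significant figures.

D(4) = 51.2 g·m⁻²

zinc: T≤10 °C ⇒ hinge +0.038·(-12.1−10) = -0.8398
  SO₂ term: 0.0129·66.9^0.44·exp(0.046·88-0.8398) = 2.028
  Cl⁻ term: 0.0175·253.2^0.57·exp(0.008·88+0.085·-12.1) = 0.2965
  sum: 2.028 + 0.2965 → r_corr = 2.325 μm/a
Power-law: D(4) = r_corr · 4^0.813
  D(4) = 2.325 × 4^0.813 = 2.325 × 3.087 = 7.175 μm
  Mass loss = 7.175 μm × 7.14 g/cm³ = 51.23 g·m⁻²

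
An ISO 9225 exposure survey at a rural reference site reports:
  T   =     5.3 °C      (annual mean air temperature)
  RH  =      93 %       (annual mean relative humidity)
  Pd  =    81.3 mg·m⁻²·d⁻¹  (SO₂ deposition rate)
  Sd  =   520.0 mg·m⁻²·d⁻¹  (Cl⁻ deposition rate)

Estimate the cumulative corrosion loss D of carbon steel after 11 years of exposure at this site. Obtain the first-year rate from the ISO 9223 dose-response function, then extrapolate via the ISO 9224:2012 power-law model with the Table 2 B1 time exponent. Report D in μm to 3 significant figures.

carbon steel: f(T) = +0.150·(T−10) [T≤10 °C] = -0.7050
  SO₂ term: 1.77·81.3^0.52·exp(0.02·93-0.7050) = 55.31
  Sd branch = 0.102·Sd^0.62·e^(0.033·RH+0.04·T) = 131.1 μm/a
  r_corr = 55.31 + 131.1 = 186.4 μm/a
Long-term exponent b (ISO 9224 Table 2, B1) = 0.523
  D(11) = 186.4 × 11^0.523 = 186.4 × 3.505 = 653.1 μm

D(11) = 653 μm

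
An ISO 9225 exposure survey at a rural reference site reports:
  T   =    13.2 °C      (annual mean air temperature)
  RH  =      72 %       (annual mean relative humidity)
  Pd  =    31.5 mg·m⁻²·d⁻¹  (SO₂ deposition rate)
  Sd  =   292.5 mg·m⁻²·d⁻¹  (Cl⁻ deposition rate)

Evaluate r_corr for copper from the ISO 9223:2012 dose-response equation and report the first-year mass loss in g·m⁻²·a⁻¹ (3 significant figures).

copper: T>10 °C ⇒ hinge -0.080·(13.2−10) = -0.2560
  SO₂ term: 0.0053·31.5^0.26·exp(0.059·72-0.2560) = 0.7039
  Cl⁻ term: 0.01025·292.5^0.27·exp(0.036·72+0.049·13.2) = 1.211
  sum: 0.7039 + 1.211 → r_corr = 1.915 μm/a
Convert to mass loss: 1.915 μm/a × 8.96 g/cm³ = 17.16 g·m⁻²·a⁻¹

r_corr = 17.2 g·m⁻²·a⁻¹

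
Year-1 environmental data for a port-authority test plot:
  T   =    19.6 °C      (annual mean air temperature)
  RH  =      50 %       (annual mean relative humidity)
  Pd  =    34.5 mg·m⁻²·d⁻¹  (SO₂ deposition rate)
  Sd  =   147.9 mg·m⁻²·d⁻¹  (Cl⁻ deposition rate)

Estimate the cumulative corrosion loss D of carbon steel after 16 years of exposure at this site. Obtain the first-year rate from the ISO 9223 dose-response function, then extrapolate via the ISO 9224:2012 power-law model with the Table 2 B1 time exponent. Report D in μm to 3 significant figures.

D(16) = 187 μm

carbon steel: temperature factor f = -0.054·(9.6) = -0.5184
  sulphur-dioxide contribution → 18.06 μm/a
  chloride contribution → 25.77 μm/a
  total first-year rate 43.83 μm/a
ISO 9224: D(t) = r_corr · t^b with b = 0.523 (carbon steel, B1)
  D(16) = 43.83 × 16^0.523 = 43.83 × 4.263 = 186.9 μm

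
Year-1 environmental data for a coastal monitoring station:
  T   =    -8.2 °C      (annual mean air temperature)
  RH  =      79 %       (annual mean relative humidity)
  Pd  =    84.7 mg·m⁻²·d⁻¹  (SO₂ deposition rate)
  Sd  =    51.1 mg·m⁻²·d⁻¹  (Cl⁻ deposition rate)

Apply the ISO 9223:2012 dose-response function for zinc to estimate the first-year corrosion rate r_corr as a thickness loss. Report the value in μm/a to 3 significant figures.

zinc: T≤10 °C ⇒ hinge +0.038·(-8.2−10) = -0.6916
  Pd branch = 0.0129·Pd^0.44·e^(0.046·RH+f) = 1.725 μm/a
  Sd branch = 0.0175·Sd^0.57·e^(0.008·RH+0.085·T) = 0.1544 μm/a
  sum: 1.725 + 0.1544 → r_corr = 1.879 μm/a

r_corr = 1.88 μm/a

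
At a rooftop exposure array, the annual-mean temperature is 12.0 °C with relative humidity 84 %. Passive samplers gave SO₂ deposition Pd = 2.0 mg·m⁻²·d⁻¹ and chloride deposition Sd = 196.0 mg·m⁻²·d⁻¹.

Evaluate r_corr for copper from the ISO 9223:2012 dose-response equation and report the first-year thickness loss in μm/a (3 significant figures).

copper: temperature factor f = -0.080·(2.0) = -0.1600
  sulphur-dioxide contribution → 0.7681 μm/a
  chloride contribution → 1.579 μm/a
  total first-year rate 2.347 μm/a

r_corr = 2.35 μm/a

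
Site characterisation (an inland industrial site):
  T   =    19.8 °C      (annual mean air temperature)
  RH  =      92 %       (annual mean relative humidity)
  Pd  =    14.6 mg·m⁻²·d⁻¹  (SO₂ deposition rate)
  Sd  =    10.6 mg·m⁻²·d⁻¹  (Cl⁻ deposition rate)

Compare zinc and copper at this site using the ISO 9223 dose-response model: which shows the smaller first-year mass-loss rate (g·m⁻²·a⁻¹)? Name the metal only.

zinc: T>10 °C ⇒ hinge -0.071·(19.8−10) = -0.6958
  sulphur-dioxide contribution → 1.441 μm/a
  chloride contribution → 0.7551 μm/a
  total first-year rate 2.196 μm/a
  mass loss = 2.196 μm/a × 7.14 g/cm³ = 15.68 g·m⁻²·a⁻¹
copper: f(T) = -0.080·(T−10) [T>10 °C] = -0.7840
  sulphur-dioxide contribution → 1.106 μm/a
  chloride contribution → 1.404 μm/a
  total first-year rate 2.51 μm/a
  mass loss = 2.51 μm/a × 8.96 g/cm³ = 22.49 g·m⁻²·a⁻¹
Ordering by g·m⁻²·a⁻¹: copper (22.5) > zinc (15.7)

zinc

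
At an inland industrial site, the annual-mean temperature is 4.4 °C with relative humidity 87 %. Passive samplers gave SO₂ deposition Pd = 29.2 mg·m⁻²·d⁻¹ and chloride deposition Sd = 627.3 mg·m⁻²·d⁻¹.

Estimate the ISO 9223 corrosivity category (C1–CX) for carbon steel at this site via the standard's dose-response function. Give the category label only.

C5

carbon steel: T≤10 °C ⇒ hinge +0.150·(4.4−10) = -0.8400
  Pd branch = 1.77·Pd^0.52·e^(0.02·RH+f) = 25.17 μm/a
  Sd branch = 0.102·Sd^0.62·e^(0.033·RH+0.04·T) = 116.5 μm/a
  sum: 25.17 + 116.5 → r_corr = 141.7 μm/a
Category bounds: 80…200 μm/a bracket r_corr ⇒ C5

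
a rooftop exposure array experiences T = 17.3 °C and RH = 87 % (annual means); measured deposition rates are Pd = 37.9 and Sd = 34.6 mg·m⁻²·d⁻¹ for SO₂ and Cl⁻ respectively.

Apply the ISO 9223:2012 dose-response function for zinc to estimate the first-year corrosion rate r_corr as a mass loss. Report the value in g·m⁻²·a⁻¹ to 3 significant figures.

r_corr = 23.1 g·m⁻²·a⁻¹

zinc: f(T) = -0.071·(T−10) [T>10 °C] = -0.5183
  Pd branch = 0.0129·Pd^0.44·e^(0.046·RH+f) = 2.08 μm/a
  Sd branch = 0.0175·Sd^0.57·e^(0.008·RH+0.085·T) = 1.151 μm/a
  sum: 2.08 + 1.151 → r_corr = 3.232 μm/a
Convert to mass loss: 3.232 μm/a × 7.14 g/cm³ = 23.07 g·m⁻²·a⁻¹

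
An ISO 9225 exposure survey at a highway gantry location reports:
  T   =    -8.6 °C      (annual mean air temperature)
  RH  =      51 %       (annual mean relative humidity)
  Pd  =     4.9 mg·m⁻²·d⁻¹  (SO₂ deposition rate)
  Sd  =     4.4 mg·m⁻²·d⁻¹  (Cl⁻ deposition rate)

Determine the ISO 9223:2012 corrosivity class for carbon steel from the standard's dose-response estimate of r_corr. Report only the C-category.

carbon steel: temperature factor f = +0.150·(-18.6) = -2.7900
  sulphur-dioxide contribution → 0.6889 μm/a
  chloride contribution → 0.9751 μm/a
  total first-year rate 1.664 μm/a
1.66 μm/a falls in (1.3, 25] for carbon steel → category C2

C2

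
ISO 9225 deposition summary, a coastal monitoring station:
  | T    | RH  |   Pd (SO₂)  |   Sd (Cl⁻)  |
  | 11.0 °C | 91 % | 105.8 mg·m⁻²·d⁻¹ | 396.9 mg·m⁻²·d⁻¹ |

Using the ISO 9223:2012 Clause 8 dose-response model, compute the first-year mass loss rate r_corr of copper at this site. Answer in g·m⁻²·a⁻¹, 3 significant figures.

copper: f(T) = -0.080·(T−10) [T>10 °C] = -0.0800
  sulphur-dioxide contribution → 3.529 μm/a
  chloride contribution → 2.34 μm/a
  ⇒ r_corr(copper) = 5.869 μm/a
Convert to mass loss: 5.869 μm/a × 8.96 g/cm³ = 52.58 g·m⁻²·a⁻¹

r_corr = 52.6 g·m⁻²·a⁻¹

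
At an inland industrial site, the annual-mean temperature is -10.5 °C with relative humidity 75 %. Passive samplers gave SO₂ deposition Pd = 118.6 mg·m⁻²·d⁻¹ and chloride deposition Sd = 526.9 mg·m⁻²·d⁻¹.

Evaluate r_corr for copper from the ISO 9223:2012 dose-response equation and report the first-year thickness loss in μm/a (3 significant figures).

r_corr = 0.611 μm/a

copper: f(T) = +0.126·(T−10) [T≤10 °C] = -2.5830
  sulphur-dioxide contribution → 0.1157 μm/a
  chloride contribution → 0.4952 μm/a
  total first-year rate 0.6109 μm/a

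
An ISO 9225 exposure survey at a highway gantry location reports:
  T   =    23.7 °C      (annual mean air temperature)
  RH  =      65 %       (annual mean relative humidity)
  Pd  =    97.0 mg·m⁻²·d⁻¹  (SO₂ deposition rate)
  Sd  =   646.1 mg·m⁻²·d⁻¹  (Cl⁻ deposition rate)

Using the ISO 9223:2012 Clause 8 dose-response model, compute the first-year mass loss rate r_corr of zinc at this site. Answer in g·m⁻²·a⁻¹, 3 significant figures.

zinc: T>10 °C ⇒ hinge -0.071·(23.7−10) = -0.9727
  SO₂ term: 0.0129·97.0^0.44·exp(0.046·65-0.9727) = 0.7259
  Sd branch = 0.0175·Sd^0.57·e^(0.008·RH+0.085·T) = 8.823 μm/a
  sum: 0.7259 + 8.823 → r_corr = 9.549 μm/a
Convert to mass loss: 9.549 μm/a × 7.14 g/cm³ = 68.18 g·m⁻²·a⁻¹

r_corr = 68.2 g·m⁻²·a⁻¹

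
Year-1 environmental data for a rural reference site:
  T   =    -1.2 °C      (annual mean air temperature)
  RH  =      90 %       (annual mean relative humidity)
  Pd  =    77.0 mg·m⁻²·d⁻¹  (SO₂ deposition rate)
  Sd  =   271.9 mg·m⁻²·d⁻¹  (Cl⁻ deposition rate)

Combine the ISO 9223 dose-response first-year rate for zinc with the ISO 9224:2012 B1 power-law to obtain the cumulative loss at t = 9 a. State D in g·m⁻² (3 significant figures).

zinc: f(T) = +0.038·(T−10) [T≤10 °C] = -0.4256
  SO₂ term: 0.0129·77.0^0.44·exp(0.046·90-0.4256) = 3.579
  Sd branch = 0.0175·Sd^0.57·e^(0.008·RH+0.085·T) = 0.7926 μm/a
  r_corr = 3.579 + 0.7926 = 4.372 μm/a
ISO 9224: D(t) = r_corr · t^b with b = 0.813 (zinc, B1)
  D(9) = 4.372 × 9^0.813 = 4.372 × 5.968 = 26.09 μm
  Mass loss = 26.09 μm × 7.14 g/cm³ = 186.3 g·m⁻²

D(9) = 186 g·m⁻²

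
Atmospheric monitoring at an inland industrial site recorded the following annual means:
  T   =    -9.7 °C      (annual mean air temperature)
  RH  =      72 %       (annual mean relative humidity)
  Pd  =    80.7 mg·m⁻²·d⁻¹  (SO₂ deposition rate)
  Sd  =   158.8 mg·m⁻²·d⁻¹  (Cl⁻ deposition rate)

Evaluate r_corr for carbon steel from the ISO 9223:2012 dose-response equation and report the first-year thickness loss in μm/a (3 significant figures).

carbon steel: f(T) = +0.150·(T−10) [T≤10 °C] = -2.9550
  SO₂ term: 1.77·80.7^0.52·exp(0.02·72-2.9550) = 3.816
  Cl⁻ term: 0.102·158.8^0.62·exp(0.033·72+0.04·-9.7) = 17.24
  r_corr = 3.816 + 17.24 = 21.05 μm/a

r_corr = 21.1 μm/a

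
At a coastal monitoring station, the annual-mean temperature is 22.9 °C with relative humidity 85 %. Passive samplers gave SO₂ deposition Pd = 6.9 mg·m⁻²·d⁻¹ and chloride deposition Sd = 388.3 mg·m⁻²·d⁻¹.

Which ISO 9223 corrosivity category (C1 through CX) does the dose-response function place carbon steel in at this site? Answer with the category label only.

C5

carbon steel: T>10 °C ⇒ hinge -0.054·(22.9−10) = -0.6966
  SO₂ term: 1.77·6.9^0.52·exp(0.02·85-0.6966) = 13.18
  Cl⁻ term: 0.102·388.3^0.62·exp(0.033·85+0.04·22.9) = 169.8
  r_corr = 13.18 + 169.8 = 183 μm/a
ISO 9223 Table 2 (carbon steel): 80 < 183 ≤ 200 μm/a ⇒ C5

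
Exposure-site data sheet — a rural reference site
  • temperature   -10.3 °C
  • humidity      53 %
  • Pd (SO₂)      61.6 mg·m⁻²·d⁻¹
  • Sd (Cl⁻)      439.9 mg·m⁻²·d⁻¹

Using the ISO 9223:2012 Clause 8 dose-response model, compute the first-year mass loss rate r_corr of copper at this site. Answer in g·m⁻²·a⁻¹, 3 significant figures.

r_corr = 2.18 g·m⁻²·a⁻¹

copper: T≤10 °C ⇒ hinge +0.126·(-10.3−10) = -2.5578
  sulphur-dioxide contribution → 0.02734 μm/a
  chloride contribution → 0.2157 μm/a
  total first-year rate 0.2431 μm/a
Convert to mass loss: 0.2431 μm/a × 8.96 g/cm³ = 2.178 g·m⁻²·a⁻¹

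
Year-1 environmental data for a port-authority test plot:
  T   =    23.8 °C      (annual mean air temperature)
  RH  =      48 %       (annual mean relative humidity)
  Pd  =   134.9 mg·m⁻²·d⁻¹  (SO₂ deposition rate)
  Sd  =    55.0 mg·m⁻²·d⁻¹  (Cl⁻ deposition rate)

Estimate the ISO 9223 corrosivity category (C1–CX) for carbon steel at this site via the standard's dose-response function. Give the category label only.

carbon steel: temperature factor f = -0.054·(13.8) = -0.7452
  Pd branch = 1.77·Pd^0.52·e^(0.02·RH+f) = 28.11 μm/a
  Cl⁻ term: 0.102·55.0^0.62·exp(0.033·48+0.04·23.8) = 15.45
  sum: 28.11 + 15.45 → r_corr = 43.56 μm/a
43.6 μm/a falls in (25, 50] for carbon steel → category C3

C3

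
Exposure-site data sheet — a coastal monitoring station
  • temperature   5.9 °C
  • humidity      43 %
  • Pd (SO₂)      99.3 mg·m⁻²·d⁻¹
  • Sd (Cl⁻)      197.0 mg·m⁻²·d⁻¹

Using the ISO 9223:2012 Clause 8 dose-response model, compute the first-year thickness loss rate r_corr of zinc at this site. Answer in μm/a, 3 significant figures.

r_corr = 1.43 μm/a

zinc: T≤10 °C ⇒ hinge +0.038·(5.9−10) = -0.1558
  Pd branch = 0.0129·Pd^0.44·e^(0.046·RH+f) = 0.6034 μm/a
  Sd branch = 0.0175·Sd^0.57·e^(0.008·RH+0.085·T) = 0.8281 μm/a
  r_corr = 0.6034 + 0.8281 = 1.432 μm/a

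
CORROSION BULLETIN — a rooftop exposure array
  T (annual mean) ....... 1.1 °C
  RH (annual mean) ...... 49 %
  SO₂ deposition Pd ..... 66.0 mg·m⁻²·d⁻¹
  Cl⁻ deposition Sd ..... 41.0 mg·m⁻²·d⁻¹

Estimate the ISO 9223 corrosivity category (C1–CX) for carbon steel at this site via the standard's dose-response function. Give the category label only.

C2

carbon steel: f(T) = +0.150·(T−10) [T≤10 °C] = -1.3350
  Pd branch = 1.77·Pd^0.52·e^(0.02·RH+f) = 10.96 μm/a
  Cl⁻ term: 0.102·41.0^0.62·exp(0.033·49+0.04·1.1) = 5.369
  sum: 10.96 + 5.369 → r_corr = 16.33 μm/a
Category bounds: 1.3…25 μm/a bracket r_corr ⇒ C2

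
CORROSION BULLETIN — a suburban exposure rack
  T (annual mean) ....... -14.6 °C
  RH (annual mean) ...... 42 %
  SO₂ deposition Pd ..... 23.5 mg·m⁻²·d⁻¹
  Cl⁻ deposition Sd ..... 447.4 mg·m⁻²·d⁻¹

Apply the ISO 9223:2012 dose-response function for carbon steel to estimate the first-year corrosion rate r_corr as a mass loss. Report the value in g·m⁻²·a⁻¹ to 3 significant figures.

r_corr = 82.7 g·m⁻²·a⁻¹

carbon steel: temperature factor f = +0.150·(-24.6) = -3.6900
  SO₂ term: 1.77·23.5^0.52·exp(0.02·42-3.6900) = 0.5287
  Sd branch = 0.102·Sd^0.62·e^(0.033·RH+0.04·T) = 10.01 μm/a
  sum: 0.5287 + 10.01 → r_corr = 10.54 μm/a
Convert to mass loss: 10.54 μm/a × 7.85 g/cm³ = 82.71 g·m⁻²·a⁻¹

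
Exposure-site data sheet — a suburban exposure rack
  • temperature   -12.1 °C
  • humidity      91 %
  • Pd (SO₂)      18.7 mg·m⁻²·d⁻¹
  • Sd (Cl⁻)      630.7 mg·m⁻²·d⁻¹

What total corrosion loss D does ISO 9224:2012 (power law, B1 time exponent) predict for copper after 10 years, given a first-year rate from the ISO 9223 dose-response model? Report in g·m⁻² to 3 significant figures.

D(10) = 41.8 g·m⁻²

copper: f(T) = +0.126·(T−10) [T≤10 °C] = -2.7846
  sulphur-dioxide contribution → 0.1504 μm/a
  chloride contribution → 0.8549 μm/a
  total first-year rate 1.005 μm/a
Long-term exponent b (ISO 9224 Table 2, B1) = 0.667
  D(10) = 1.005 × 10^0.667 = 1.005 × 4.645 = 4.67 μm
  Mass loss = 4.67 μm × 8.96 g/cm³ = 41.84 g·m⁻²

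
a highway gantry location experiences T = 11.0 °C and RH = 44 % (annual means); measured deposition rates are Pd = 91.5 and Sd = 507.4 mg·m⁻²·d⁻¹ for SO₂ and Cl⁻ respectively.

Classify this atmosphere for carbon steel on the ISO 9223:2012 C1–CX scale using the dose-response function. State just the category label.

carbon steel: temperature factor f = -0.054·(1.0) = -0.0540
  sulphur-dioxide contribution → 42.33 μm/a
  chloride contribution → 32.18 μm/a
  total first-year rate 74.51 μm/a
ISO 9223 Table 2 (carbon steel): 50 < 74.5 ≤ 80 μm/a ⇒ C4

C4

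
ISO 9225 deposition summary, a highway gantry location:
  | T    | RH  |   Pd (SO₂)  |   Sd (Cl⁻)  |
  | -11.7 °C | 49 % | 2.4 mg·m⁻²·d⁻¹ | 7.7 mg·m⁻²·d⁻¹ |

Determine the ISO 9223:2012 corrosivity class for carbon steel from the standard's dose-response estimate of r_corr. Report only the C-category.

C2

carbon steel: T≤10 °C ⇒ hinge +0.150·(-11.7−10) = -3.2550
  Pd branch = 1.77·Pd^0.52·e^(0.02·RH+f) = 0.2869 μm/a
  Cl⁻ term: 0.102·7.7^0.62·exp(0.033·49+0.04·-11.7) = 1.141
  sum: 0.2869 + 1.141 → r_corr = 1.428 μm/a
ISO 9223 Table 2 (carbon steel): 1.3 < 1.43 ≤ 25 μm/a ⇒ C2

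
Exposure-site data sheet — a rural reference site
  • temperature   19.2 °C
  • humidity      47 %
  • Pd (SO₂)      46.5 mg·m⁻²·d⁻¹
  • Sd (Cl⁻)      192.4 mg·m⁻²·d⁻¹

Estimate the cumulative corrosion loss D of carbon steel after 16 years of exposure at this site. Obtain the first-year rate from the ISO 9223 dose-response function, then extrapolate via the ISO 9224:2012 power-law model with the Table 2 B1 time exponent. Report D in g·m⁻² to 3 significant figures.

D(16) = 1.58e+03 g·m⁻²

carbon steel: T>10 °C ⇒ hinge -0.054·(19.2−10) = -0.4968
  SO₂ term: 1.77·46.5^0.52·exp(0.02·47-0.4968) = 20.3
  Cl⁻ term: 0.102·192.4^0.62·exp(0.033·47+0.04·19.2) = 27.04
  r_corr = 20.3 + 27.04 = 47.34 μm/a
Long-term exponent b (ISO 9224 Table 2, B1) = 0.523
  D(16) = 47.34 × 16^0.523 = 47.34 × 4.263 = 201.8 μm
  Mass loss = 201.8 μm × 7.85 g/cm³ = 1584 g·m⁻²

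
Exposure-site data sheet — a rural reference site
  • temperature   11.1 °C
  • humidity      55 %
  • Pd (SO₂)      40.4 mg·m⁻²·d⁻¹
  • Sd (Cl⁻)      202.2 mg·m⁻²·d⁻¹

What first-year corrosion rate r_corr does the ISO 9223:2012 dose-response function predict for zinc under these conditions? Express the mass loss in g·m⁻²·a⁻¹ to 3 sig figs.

r_corr = 15.7 g·m⁻²·a⁻¹

zinc: temperature factor f = -0.071·(1.1) = -0.0781
  SO₂ term: 0.0129·40.4^0.44·exp(0.046·55-0.0781) = 0.7625
  Sd branch = 0.0175·Sd^0.57·e^(0.008·RH+0.085·T) = 1.439 μm/a
  sum: 0.7625 + 1.439 → r_corr = 2.202 μm/a
Convert to mass loss: 2.202 μm/a × 7.14 g/cm³ = 15.72 g·m⁻²·a⁻¹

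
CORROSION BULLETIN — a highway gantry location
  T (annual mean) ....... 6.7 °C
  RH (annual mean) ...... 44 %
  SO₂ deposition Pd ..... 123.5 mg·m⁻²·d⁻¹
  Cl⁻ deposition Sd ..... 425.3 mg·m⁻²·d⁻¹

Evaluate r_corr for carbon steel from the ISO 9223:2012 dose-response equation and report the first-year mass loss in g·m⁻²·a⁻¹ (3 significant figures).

r_corr = 441 g·m⁻²·a⁻¹

carbon steel: f(T) = +0.150·(T−10) [T≤10 °C] = -0.4950
  SO₂ term: 1.77·123.5^0.52·exp(0.02·44-0.4950) = 31.83
  Sd branch = 0.102·Sd^0.62·e^(0.033·RH+0.04·T) = 24.29 μm/a
  sum: 31.83 + 24.29 → r_corr = 56.12 μm/a
Convert to mass loss: 56.12 μm/a × 7.85 g/cm³ = 440.5 g·m⁻²·a⁻¹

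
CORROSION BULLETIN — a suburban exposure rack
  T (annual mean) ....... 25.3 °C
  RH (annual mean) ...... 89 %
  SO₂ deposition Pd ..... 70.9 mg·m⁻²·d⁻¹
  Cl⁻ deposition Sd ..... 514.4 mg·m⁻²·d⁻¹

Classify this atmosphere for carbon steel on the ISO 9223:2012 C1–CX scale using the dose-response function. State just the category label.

CX

carbon steel: f(T) = -0.054·(T−10) [T>10 °C] = -0.8262
  Pd branch = 1.77·Pd^0.52·e^(0.02·RH+f) = 42.12 μm/a
  Sd branch = 0.102·Sd^0.62·e^(0.033·RH+0.04·T) = 253.9 μm/a
  r_corr = 42.12 + 253.9 = 296 μm/a
296 μm/a falls in (200, 700] for carbon steel → category CX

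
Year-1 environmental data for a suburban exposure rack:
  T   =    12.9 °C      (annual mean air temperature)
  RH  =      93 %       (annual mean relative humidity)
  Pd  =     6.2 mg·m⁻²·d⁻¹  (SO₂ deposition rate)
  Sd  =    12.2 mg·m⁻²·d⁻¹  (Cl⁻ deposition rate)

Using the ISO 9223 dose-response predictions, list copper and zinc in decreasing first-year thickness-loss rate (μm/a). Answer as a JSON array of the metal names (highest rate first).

copper: f(T) = -0.080·(T−10) [T>10 °C] = -0.2320
  SO₂ term: 0.0053·6.2^0.26·exp(0.059·93-0.2320) = 1.631
  Cl⁻ term: 0.01025·12.2^0.27·exp(0.036·93+0.049·12.9) = 1.078
  sum: 1.631 + 1.078 → r_corr = 2.709 μm/a
zinc: f(T) = -0.071·(T−10) [T>10 °C] = -0.2059
  Pd branch = 0.0129·Pd^0.44·e^(0.046·RH+f) = 1.689 μm/a
  Sd branch = 0.0175·Sd^0.57·e^(0.008·RH+0.085·T) = 0.4588 μm/a
  r_corr = 1.689 + 0.4588 = 2.148 μm/a
Ordering by μm/a: copper (2.71) > zinc (2.15)

["copper", "zinc"]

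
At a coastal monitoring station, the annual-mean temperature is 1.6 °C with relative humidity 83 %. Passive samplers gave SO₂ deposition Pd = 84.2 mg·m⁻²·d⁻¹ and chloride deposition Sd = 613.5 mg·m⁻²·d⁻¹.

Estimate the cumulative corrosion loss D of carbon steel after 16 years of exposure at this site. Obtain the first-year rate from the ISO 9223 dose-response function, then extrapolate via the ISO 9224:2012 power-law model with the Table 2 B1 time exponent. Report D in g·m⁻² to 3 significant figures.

carbon steel: T≤10 °C ⇒ hinge +0.150·(1.6−10) = -1.2600
  sulphur-dioxide contribution → 26.48 μm/a
  chloride contribution → 90.03 μm/a
  total first-year rate 116.5 μm/a
Power-law: D(16) = r_corr · 16^0.523
  D(16) = 116.5 × 16^0.523 = 116.5 × 4.263 = 496.7 μm
  Mass loss = 496.7 μm × 7.85 g/cm³ = 3899 g·m⁻²

D(16) = 3.90e+03 g·m⁻²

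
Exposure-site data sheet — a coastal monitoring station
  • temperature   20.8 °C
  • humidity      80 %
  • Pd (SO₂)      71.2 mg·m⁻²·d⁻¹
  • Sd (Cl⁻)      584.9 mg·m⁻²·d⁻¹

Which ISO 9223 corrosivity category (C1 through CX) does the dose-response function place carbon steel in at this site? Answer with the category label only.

carbon steel: f(T) = -0.054·(T−10) [T>10 °C] = -0.5832
  sulphur-dioxide contribution → 44.96 μm/a
  chloride contribution → 170.6 μm/a
  ⇒ r_corr(carbon steel) = 215.6 μm/a
216 μm/a falls in (200, 700] for carbon steel → category CX

CX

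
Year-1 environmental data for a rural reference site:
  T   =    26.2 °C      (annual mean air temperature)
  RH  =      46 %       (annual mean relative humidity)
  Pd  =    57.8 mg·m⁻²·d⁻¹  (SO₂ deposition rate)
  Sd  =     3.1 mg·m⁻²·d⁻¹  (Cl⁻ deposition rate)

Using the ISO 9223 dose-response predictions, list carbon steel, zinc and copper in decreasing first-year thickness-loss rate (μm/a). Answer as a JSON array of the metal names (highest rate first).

["carbon steel", "zinc", "copper"]

carbon steel: T>10 °C ⇒ hinge -0.054·(26.2−10) = -0.8748
  sulphur-dioxide contribution → 15.27 μm/a
  chloride contribution → 2.677 μm/a
  total first-year rate 17.95 μm/a
zinc: temperature factor f = -0.071·(16.2) = -1.1502
  sulphur-dioxide contribution → 0.202 μm/a
  chloride contribution → 0.4468 μm/a
  total first-year rate 0.6488 μm/a
copper: temperature factor f = -0.080·(16.2) = -1.2960
  sulphur-dioxide contribution → 0.06284 μm/a
  chloride contribution → 0.2631 μm/a
  ⇒ r_corr(copper) = 0.3259 μm/a
Ordering by μm/a: carbon steel (17.9) > zinc (0.649) > copper (0.326)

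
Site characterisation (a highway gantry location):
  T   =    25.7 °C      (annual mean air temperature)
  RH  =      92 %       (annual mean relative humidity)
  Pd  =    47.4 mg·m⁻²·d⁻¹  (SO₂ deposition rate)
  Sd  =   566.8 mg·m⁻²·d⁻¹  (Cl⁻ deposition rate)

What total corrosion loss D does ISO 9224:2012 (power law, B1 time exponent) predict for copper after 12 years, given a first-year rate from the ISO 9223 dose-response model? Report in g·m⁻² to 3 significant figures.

copper: temperature factor f = -0.080·(15.7) = -1.2560
  SO₂ term: 0.0053·47.4^0.26·exp(0.059·92-1.2560) = 0.9372
  Sd branch = 0.01025·Sd^0.27·e^(0.036·RH+0.049·T) = 5.488 μm/a
  sum: 0.9372 + 5.488 → r_corr = 6.426 μm/a
Power-law: D(12) = r_corr · 12^0.667
  D(12) = 6.426 × 12^0.667 = 6.426 × 5.246 = 33.71 μm
  Mass loss = 33.71 μm × 8.96 g/cm³ = 302 g·m⁻²

D(12) = 302 g·m⁻²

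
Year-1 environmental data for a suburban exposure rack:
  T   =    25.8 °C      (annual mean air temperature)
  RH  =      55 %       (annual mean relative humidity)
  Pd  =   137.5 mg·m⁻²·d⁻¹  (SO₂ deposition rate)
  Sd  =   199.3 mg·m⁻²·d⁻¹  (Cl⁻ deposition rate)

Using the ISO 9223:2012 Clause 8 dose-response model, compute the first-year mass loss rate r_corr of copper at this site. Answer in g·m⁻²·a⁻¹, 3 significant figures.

copper: T>10 °C ⇒ hinge -0.080·(25.8−10) = -1.2640
  sulphur-dioxide contribution → 0.1382 μm/a
  chloride contribution → 1.098 μm/a
  total first-year rate 1.236 μm/a
Convert to mass loss: 1.236 μm/a × 8.96 g/cm³ = 11.07 g·m⁻²·a⁻¹

r_corr = 11.1 g·m⁻²·a⁻¹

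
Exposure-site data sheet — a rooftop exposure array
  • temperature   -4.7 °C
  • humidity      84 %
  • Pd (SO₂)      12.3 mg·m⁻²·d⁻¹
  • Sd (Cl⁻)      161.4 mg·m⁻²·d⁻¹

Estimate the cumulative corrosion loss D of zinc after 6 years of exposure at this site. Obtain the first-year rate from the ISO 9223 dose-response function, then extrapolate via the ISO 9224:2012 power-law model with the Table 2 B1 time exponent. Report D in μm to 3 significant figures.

zinc: f(T) = +0.038·(T−10) [T≤10 °C] = -0.5586
  Pd branch = 0.0129·Pd^0.44·e^(0.046·RH+f) = 1.061 μm/a
  Sd branch = 0.0175·Sd^0.57·e^(0.008·RH+0.085·T) = 0.4168 μm/a
  r_corr = 1.061 + 0.4168 = 1.478 μm/a
ISO 9224: D(t) = r_corr · t^b with b = 0.813 (zinc, B1)
  D(6) = 1.478 × 6^0.813 = 1.478 × 4.292 = 6.342 μm

D(6) = 6.34 μm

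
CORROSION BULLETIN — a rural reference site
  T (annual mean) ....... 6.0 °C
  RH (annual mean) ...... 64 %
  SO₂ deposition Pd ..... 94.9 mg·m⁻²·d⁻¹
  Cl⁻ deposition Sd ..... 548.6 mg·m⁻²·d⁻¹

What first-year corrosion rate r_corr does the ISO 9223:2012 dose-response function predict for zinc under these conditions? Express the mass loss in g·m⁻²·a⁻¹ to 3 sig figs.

r_corr = 23.8 g·m⁻²·a⁻¹

zinc: T≤10 °C ⇒ hinge +0.038·(6.0−10) = -0.1520
  sulphur-dioxide contribution → 1.56 μm/a
  chloride contribution → 1.771 μm/a
  ⇒ r_corr(zinc) = 3.331 μm/a
Convert to mass loss: 3.331 μm/a × 7.14 g/cm³ = 23.78 g·m⁻²·a⁻¹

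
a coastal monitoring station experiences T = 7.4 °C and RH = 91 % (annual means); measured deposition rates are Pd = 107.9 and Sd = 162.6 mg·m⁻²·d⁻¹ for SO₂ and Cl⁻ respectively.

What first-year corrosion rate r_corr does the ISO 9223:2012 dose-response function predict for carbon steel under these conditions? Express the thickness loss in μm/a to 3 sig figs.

r_corr = 149 μm/a

carbon steel: temperature factor f = +0.150·(-2.6) = -0.3900
  Pd branch = 1.77·Pd^0.52·e^(0.02·RH+f) = 84.37 μm/a
  Sd branch = 0.102·Sd^0.62·e^(0.033·RH+0.04·T) = 64.9 μm/a
  sum: 84.37 + 64.9 → r_corr = 149.3 μm/a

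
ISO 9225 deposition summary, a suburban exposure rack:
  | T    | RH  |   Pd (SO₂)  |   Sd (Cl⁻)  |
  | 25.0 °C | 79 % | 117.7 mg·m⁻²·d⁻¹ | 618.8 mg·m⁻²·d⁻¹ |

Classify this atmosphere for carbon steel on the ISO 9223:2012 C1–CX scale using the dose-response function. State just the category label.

carbon steel: temperature factor f = -0.054·(15.0) = -0.8100
  sulphur-dioxide contribution → 45.62 μm/a
  chloride contribution → 202.2 μm/a
  total first-year rate 247.9 μm/a
248 μm/a falls in (200, 700] for carbon steel → category CX

CX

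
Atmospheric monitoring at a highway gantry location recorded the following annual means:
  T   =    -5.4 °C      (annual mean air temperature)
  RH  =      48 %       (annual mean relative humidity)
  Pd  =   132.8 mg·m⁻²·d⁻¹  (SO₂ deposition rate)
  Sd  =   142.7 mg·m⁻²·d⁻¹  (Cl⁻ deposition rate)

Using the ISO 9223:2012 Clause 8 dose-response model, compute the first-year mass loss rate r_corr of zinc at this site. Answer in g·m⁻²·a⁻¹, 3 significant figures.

r_corr = 5.97 g·m⁻²·a⁻¹

zinc: f(T) = +0.038·(T−10) [T≤10 °C] = -0.5852
  sulphur-dioxide contribution → 0.5618 μm/a
  chloride contribution → 0.2745 μm/a
  ⇒ r_corr(zinc) = 0.8363 μm/a
Convert to mass loss: 0.8363 μm/a × 7.14 g/cm³ = 5.971 g·m⁻²·a⁻¹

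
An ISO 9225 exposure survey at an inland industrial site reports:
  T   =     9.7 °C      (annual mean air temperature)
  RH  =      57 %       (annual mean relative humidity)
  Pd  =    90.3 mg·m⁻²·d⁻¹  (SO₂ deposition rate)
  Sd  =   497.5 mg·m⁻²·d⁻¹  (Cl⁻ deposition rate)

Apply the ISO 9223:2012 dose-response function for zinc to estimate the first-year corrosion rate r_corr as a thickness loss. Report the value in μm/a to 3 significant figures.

r_corr = 3.44 μm/a

zinc: f(T) = +0.038·(T−10) [T≤10 °C] = -0.0114
  sulphur-dioxide contribution → 1.273 μm/a
  chloride contribution → 2.169 μm/a
  ⇒ r_corr(zinc) = 3.442 μm/a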